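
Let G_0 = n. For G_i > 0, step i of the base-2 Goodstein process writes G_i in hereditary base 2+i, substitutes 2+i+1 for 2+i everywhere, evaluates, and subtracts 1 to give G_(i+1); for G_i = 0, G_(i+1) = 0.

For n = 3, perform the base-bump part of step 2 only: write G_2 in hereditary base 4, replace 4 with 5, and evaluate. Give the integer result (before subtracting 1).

step 0: 3 = 2 + 1; sub 3 for 2: 3 + 1; = 4; G_1 = 4−1 = 3
step 1: 3 = 3; sub 4 for 3: 4; = 4; G_2 = 4−1 = 3
step 2: 3 = 3; sub 5 for 4: 3; = 3; G_3 = 3−1 = 2

3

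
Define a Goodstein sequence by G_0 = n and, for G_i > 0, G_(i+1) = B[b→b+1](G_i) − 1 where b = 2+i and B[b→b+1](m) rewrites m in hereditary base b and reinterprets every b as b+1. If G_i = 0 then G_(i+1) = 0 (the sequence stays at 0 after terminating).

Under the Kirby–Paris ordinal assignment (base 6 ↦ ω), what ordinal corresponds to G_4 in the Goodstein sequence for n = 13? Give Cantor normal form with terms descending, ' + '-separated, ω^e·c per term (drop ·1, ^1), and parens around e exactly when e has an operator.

i=0: 13 = 2^(2 + 1) + 2^2 + 1 (b=2); 2→3: 3^(3 + 1) + 3^3 + 1 = 109; 109−1 = 108
i=1: 108 = 3^(3 + 1) + 3^3 (b=3); 3→4: 4^(4 + 1) + 4^4 = 1280; 1280−1 = 1279
i=2: 1279 = 4^(4 + 1) + 3·4^3 + 3·4^2 + 3·4 + 3 (b=4); 4→5: 5^(5 + 1) + 3·5^3 + 3·5^2 + 3·5 + 3 = 16093; 16093−1 = 16092
i=3: 16092 = 5^(5 + 1) + 3·5^3 + 3·5^2 + 3·5 + 2 (b=5); 5→6: 6^(6 + 1) + 3·6^3 + 3·6^2 + 3·6 + 2 = 280712; 280712−1 = 280711
i=4: 280711 = 6^(6 + 1) + 3·6^3 + 3·6^2 + 3·6 + 1 (b=6); 6→7: 7^(7 + 1) + 3·7^3 + 3·7^2 + 3·7 + 1 = 5765999; 5765999−1 = 5765998

ω^(ω + 1) + ω^3·3 + ω^2·3 + ω·3 + 1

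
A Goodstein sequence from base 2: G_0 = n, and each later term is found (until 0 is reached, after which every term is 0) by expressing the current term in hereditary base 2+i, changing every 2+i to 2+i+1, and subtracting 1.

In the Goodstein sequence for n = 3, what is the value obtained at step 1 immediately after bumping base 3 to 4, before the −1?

G_0 = 3. HB_2(3) = 2 + 1. Bump = 4. G_1 = 3.
G_1 = 3. HB_3(3) = 3. Bump = 4. G_2 = 3.

4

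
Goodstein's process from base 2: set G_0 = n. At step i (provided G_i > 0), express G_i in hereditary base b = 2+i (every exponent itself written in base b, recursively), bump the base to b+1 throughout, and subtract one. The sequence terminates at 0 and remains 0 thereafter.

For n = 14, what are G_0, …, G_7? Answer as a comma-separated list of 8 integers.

14, 110, 1281, 18750, 326591, 5862840, 134404971, 3487116548

[0] 14 ≡ 2^(2 + 1) + 2^2 + 2 (base 2). Lift 3: 111. −1: 110.
[1] 110 ≡ 3^(3 + 1) + 3^3 + 2 (base 3). Lift 4: 1282. −1: 1281.
[2] 1281 ≡ 4^(4 + 1) + 4^4 + 1 (base 4). Lift 5: 18751. −1: 18750.
[3] 18750 ≡ 5^(5 + 1) + 5^5 (base 5). Lift 6: 326592. −1: 326591.
[4] 326591 ≡ 6^(6 + 1) + 5·6^5 + 5·6^4 + 5·6^3 + 5·6^2 + 5·6 + 5 (base 6). Lift 7: 5862841. −1: 5862840.
[5] 5862840 ≡ 7^(7 + 1) + 5·7^5 + 5·7^4 + 5·7^3 + 5·7^2 + 5·7 + 4 (base 7). Lift 8: 134404972. −1: 134404971.
[6] 134404971 ≡ 8^(8 + 1) + 5·8^5 + 5·8^4 + 5·8^3 + 5·8^2 + 5·8 + 3 (base 8). Lift 9: 3487116549. −1: 3487116548.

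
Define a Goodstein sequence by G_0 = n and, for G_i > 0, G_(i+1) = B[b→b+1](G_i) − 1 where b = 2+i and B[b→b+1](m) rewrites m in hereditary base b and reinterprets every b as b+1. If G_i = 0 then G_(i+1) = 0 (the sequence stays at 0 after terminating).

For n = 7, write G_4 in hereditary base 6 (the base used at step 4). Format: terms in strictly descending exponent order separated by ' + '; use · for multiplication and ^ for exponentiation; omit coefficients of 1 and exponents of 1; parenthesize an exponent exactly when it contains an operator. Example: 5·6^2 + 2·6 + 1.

base 2: 7 = 2^2 + 2 + 1; at 3: 3^3 + 3 + 1 = 31; next = 30
base 3: 30 = 3^3 + 3; at 4: 4^4 + 4 = 260; next = 259
base 4: 259 = 4^4 + 3; at 5: 5^5 + 3 = 3128; next = 3127
base 5: 3127 = 5^5 + 2; at 6: 6^6 + 2 = 46658; next = 46657
base 6: 46657 = 6^6 + 1; at 7: 7^7 + 1 = 823544; next = 823543

6^6 + 1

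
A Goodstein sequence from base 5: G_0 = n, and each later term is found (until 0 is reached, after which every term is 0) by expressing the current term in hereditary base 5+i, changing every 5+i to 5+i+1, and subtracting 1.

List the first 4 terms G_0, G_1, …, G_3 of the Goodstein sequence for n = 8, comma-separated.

8, 8, 8, 8

(0) 8|_5 = 5 + 3 ↦ 6 + 3|_6 = 9 ⇒ 8
(1) 8|_6 = 6 + 2 ↦ 7 + 2|_7 = 9 ⇒ 8
(2) 8|_7 = 7 + 1 ↦ 8 + 1|_8 = 9 ⇒ 8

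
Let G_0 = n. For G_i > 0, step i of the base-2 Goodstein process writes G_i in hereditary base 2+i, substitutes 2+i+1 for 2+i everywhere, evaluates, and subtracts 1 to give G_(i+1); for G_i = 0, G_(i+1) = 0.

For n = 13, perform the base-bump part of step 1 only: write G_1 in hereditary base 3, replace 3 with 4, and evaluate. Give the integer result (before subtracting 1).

base 2: 13 = 2^(2 + 1) + 2^2 + 1; at 3: 3^(3 + 1) + 3^3 + 1 = 109; next = 108
base 3: 108 = 3^(3 + 1) + 3^3; at 4: 4^(4 + 1) + 4^4 = 1280; next = 1279

1280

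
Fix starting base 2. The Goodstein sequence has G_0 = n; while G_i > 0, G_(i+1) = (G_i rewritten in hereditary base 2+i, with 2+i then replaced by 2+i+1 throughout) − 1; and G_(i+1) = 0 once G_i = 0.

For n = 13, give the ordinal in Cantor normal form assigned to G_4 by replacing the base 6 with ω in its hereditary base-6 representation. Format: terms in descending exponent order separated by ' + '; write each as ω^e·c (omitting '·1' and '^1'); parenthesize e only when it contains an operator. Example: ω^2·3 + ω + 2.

ω^(ω + 1) + ω^3·3 + ω^2·3 + ω·3 + 1

13 —HB2→ 2^(2 + 1) + 2^2 + 1 —bump→ 3^(3 + 1) + 3^3 + 1 = 109 —(−1)→ 108
108 —HB3→ 3^(3 + 1) + 3^3 —bump→ 4^(4 + 1) + 4^4 = 1280 —(−1)→ 1279
1279 —HB4→ 4^(4 + 1) + 3·4^3 + 3·4^2 + 3·4 + 3 —bump→ 5^(5 + 1) + 3·5^3 + 3·5^2 + 3·5 + 3 = 16093 —(−1)→ 16092
16092 —HB5→ 5^(5 + 1) + 3·5^3 + 3·5^2 + 3·5 + 2 —bump→ 6^(6 + 1) + 3·6^3 + 3·6^2 + 3·6 + 2 = 280712 —(−1)→ 280711
280711 —HB6→ 6^(6 + 1) + 3·6^3 + 3·6^2 + 3·6 + 1 —bump→ 7^(7 + 1) + 3·7^3 + 3·7^2 + 3·7 + 1 = 5765999 —(−1)→ 5765998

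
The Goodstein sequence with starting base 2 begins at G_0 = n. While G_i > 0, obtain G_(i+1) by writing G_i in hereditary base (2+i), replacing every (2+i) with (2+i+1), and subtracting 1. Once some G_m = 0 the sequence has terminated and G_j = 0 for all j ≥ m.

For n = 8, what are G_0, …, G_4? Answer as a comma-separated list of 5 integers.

G_0 = 8. HB_2(8) = 2^(2 + 1). Bump = 81. G_1 = 80.
G_1 = 80. HB_3(80) = 2·3^3 + 2·3^2 + 2·3 + 2. Bump = 554. G_2 = 553.
G_2 = 553. HB_4(553) = 2·4^4 + 2·4^2 + 2·4 + 1. Bump = 6311. G_3 = 6310.
G_3 = 6310. HB_5(6310) = 2·5^5 + 2·5^2 + 2·5. Bump = 93396. G_4 = 93395.

8, 80, 553, 6310, 93395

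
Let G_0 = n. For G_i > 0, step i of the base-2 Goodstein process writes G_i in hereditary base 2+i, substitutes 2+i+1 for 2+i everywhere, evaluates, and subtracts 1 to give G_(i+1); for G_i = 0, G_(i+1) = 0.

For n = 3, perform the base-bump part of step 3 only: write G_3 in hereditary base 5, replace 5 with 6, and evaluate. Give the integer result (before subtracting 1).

2

(0) 3|_2 = 2 + 1 ↦ 3 + 1|_3 = 4 ⇒ 3
(1) 3|_3 = 3 ↦ 4|_4 = 4 ⇒ 3
(2) 3|_4 = 3 ↦ 3|_5 = 3 ⇒ 2
(3) 2|_5 = 2 ↦ 2|_6 = 2 ⇒ 1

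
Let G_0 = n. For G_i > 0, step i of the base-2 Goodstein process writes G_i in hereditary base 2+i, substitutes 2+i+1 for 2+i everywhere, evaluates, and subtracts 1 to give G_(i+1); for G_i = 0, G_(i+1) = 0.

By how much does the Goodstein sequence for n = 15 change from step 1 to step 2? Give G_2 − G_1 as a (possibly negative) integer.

step 0: 15 = 2^(2 + 1) + 2^2 + 2 + 1; sub 3 for 2: 3^(3 + 1) + 3^3 + 3 + 1; = 112; G_1 = 112−1 = 111
step 1: 111 = 3^(3 + 1) + 3^3 + 3; sub 4 for 3: 4^(4 + 1) + 4^4 + 4; = 1284; G_2 = 1284−1 = 1283

1172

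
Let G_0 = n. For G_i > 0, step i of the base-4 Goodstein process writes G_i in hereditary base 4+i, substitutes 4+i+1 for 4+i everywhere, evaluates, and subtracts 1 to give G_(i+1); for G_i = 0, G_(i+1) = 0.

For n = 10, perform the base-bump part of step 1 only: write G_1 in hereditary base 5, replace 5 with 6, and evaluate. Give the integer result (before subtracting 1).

base 4: 10 = 2·4 + 2; at 5: 2·5 + 2 = 12; next = 11
base 5: 11 = 2·5 + 1; at 6: 2·6 + 1 = 13; next = 12

13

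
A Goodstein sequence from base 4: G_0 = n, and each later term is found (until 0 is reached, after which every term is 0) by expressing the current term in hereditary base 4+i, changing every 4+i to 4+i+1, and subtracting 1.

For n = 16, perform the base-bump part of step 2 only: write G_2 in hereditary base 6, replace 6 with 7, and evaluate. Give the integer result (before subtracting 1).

G_0 = 16. HB_4(16) = 4^2. Bump = 25. G_1 = 24.
G_1 = 24. HB_5(24) = 4·5 + 4. Bump = 28. G_2 = 27.

31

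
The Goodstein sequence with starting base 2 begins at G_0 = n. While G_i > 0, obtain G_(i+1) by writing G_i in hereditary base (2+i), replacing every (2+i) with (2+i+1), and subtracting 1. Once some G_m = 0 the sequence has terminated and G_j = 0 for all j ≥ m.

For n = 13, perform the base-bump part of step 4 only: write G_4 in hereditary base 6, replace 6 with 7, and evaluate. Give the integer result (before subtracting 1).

5765999

(0) 13|_2 = 2^(2 + 1) + 2^2 + 1 ↦ 3^(3 + 1) + 3^3 + 1|_3 = 109 ⇒ 108
(1) 108|_3 = 3^(3 + 1) + 3^3 ↦ 4^(4 + 1) + 4^4|_4 = 1280 ⇒ 1279
(2) 1279|_4 = 4^(4 + 1) + 3·4^3 + 3·4^2 + 3·4 + 3 ↦ 5^(5 + 1) + 3·5^3 + 3·5^2 + 3·5 + 3|_5 = 16093 ⇒ 16092
(3) 16092|_5 = 5^(5 + 1) + 3·5^3 + 3·5^2 + 3·5 + 2 ↦ 6^(6 + 1) + 3·6^3 + 3·6^2 + 3·6 + 2|_6 = 280712 ⇒ 280711
(4) 280711|_6 = 6^(6 + 1) + 3·6^3 + 3·6^2 + 3·6 + 1 ↦ 7^(7 + 1) + 3·7^3 + 3·7^2 + 3·7 + 1|_7 = 5765999 ⇒ 5765998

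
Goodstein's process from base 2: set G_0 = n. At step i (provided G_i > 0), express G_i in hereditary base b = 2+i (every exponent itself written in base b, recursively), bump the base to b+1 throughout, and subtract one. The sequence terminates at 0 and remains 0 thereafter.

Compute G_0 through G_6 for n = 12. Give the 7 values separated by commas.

step 0: 12 = 2^(2 + 1) + 2^2; sub 3 for 2: 3^(3 + 1) + 3^3; = 108; G_1 = 108−1 = 107
step 1: 107 = 3^(3 + 1) + 2·3^2 + 2·3 + 2; sub 4 for 3: 4^(4 + 1) + 2·4^2 + 2·4 + 2; = 1066; G_2 = 1066−1 = 1065
step 2: 1065 = 4^(4 + 1) + 2·4^2 + 2·4 + 1; sub 5 for 4: 5^(5 + 1) + 2·5^2 + 2·5 + 1; = 15686; G_3 = 15686−1 = 15685
step 3: 15685 = 5^(5 + 1) + 2·5^2 + 2·5; sub 6 for 5: 6^(6 + 1) + 2·6^2 + 2·6; = 280020; G_4 = 280020−1 = 280019
step 4: 280019 = 6^(6 + 1) + 2·6^2 + 6 + 5; sub 7 for 6: 7^(7 + 1) + 2·7^2 + 7 + 5; = 5764911; G_5 = 5764911−1 = 5764910
step 5: 5764910 = 7^(7 + 1) + 2·7^2 + 7 + 4; sub 8 for 7: 8^(8 + 1) + 2·8^2 + 8 + 4; = 134217868; G_6 = 134217868−1 = 134217867

12, 107, 1065, 15685, 280019, 5764910, 134217867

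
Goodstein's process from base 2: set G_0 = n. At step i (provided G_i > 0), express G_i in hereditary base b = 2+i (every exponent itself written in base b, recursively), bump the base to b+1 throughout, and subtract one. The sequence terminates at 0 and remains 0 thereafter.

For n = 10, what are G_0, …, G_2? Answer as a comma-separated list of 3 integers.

10, 83, 1025

step 0: 10 = 2^(2 + 1) + 2; sub 3 for 2: 3^(3 + 1) + 3; = 84; G_1 = 84−1 = 83
step 1: 83 = 3^(3 + 1) + 2; sub 4 for 3: 4^(4 + 1) + 2; = 1026; G_2 = 1026−1 = 1025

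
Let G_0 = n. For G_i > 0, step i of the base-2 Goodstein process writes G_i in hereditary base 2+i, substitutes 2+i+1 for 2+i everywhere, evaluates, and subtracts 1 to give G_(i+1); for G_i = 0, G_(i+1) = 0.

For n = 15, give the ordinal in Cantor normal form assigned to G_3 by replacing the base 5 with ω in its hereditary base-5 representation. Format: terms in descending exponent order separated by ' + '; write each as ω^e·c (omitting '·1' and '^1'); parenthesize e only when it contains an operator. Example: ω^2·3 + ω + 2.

[0] 15 ≡ 2^(2 + 1) + 2^2 + 2 + 1 (base 2). Lift 3: 112. −1: 111.
[1] 111 ≡ 3^(3 + 1) + 3^3 + 3 (base 3). Lift 4: 1284. −1: 1283.
[2] 1283 ≡ 4^(4 + 1) + 4^4 + 3 (base 4). Lift 5: 18753. −1: 18752.
[3] 18752 ≡ 5^(5 + 1) + 5^5 + 2 (base 5). Lift 6: 326594. −1: 326593.

ω^(ω + 1) + ω^ω + 2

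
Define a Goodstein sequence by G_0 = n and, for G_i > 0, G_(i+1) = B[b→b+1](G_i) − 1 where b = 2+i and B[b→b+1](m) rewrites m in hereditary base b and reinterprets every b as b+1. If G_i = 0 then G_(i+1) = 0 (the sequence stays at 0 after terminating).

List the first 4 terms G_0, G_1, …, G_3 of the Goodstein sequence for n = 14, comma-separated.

i=0: 14 = 2^(2 + 1) + 2^2 + 2 (b=2); 2→3: 3^(3 + 1) + 3^3 + 3 = 111; 111−1 = 110
i=1: 110 = 3^(3 + 1) + 3^3 + 2 (b=3); 3→4: 4^(4 + 1) + 4^4 + 2 = 1282; 1282−1 = 1281
i=2: 1281 = 4^(4 + 1) + 4^4 + 1 (b=4); 4→5: 5^(5 + 1) + 5^5 + 1 = 18751; 18751−1 = 18750

14, 110, 1281, 18750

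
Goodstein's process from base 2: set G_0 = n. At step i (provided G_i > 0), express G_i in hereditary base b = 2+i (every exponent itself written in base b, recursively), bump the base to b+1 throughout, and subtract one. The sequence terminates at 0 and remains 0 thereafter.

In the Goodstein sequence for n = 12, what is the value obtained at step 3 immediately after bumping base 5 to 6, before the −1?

280020

step 0: 12 = 2^(2 + 1) + 2^2; sub 3 for 2: 3^(3 + 1) + 3^3; = 108; G_1 = 108−1 = 107
step 1: 107 = 3^(3 + 1) + 2·3^2 + 2·3 + 2; sub 4 for 3: 4^(4 + 1) + 2·4^2 + 2·4 + 2; = 1066; G_2 = 1066−1 = 1065
step 2: 1065 = 4^(4 + 1) + 2·4^2 + 2·4 + 1; sub 5 for 4: 5^(5 + 1) + 2·5^2 + 2·5 + 1; = 15686; G_3 = 15686−1 = 15685
step 3: 15685 = 5^(5 + 1) + 2·5^2 + 2·5; sub 6 for 5: 6^(6 + 1) + 2·6^2 + 2·6; = 280020; G_4 = 280020−1 = 280019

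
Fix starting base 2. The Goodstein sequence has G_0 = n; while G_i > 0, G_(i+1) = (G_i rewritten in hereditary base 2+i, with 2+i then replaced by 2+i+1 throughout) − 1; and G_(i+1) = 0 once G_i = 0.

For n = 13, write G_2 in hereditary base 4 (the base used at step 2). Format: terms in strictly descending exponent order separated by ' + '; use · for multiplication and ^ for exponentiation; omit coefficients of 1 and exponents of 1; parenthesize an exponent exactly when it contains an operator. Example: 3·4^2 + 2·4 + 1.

base 2: 13 = 2^(2 + 1) + 2^2 + 1; at 3: 3^(3 + 1) + 3^3 + 1 = 109; next = 108
base 3: 108 = 3^(3 + 1) + 3^3; at 4: 4^(4 + 1) + 4^4 = 1280; next = 1279

4^(4 + 1) + 3·4^3 + 3·4^2 + 3·4 + 3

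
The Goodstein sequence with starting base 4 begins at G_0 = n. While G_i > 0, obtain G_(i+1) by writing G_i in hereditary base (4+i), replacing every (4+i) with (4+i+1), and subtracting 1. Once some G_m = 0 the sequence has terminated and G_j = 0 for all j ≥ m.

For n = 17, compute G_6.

base 4: 17 = 4^2 + 1; at 5: 5^2 + 1 = 26; next = 25
base 5: 25 = 5^2; at 6: 6^2 = 36; next = 35
base 6: 35 = 5·6 + 5; at 7: 5·7 + 5 = 40; next = 39
base 7: 39 = 5·7 + 4; at 8: 5·8 + 4 = 44; next = 43
base 8: 43 = 5·8 + 3; at 9: 5·9 + 3 = 48; next = 47
base 9: 47 = 5·9 + 2; at 10: 5·10 + 2 = 52; next = 51
base 10: 51 = 5·10 + 1; at 11: 5·11 + 1 = 56; next = 55

51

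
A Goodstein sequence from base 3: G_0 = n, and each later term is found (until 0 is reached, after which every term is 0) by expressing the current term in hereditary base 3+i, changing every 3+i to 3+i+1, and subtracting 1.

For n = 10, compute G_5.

G_0 = 10. HB_3(10) = 3^2 + 1. Bump = 17. G_1 = 16.
G_1 = 16. HB_4(16) = 4^2. Bump = 25. G_2 = 24.
G_2 = 24. HB_5(24) = 4·5 + 4. Bump = 28. G_3 = 27.
G_3 = 27. HB_6(27) = 4·6 + 3. Bump = 31. G_4 = 30.
G_4 = 30. HB_7(30) = 4·7 + 2. Bump = 34. G_5 = 33.
G_5 = 33. HB_8(33) = 4·8 + 1. Bump = 37. G_6 = 36.

33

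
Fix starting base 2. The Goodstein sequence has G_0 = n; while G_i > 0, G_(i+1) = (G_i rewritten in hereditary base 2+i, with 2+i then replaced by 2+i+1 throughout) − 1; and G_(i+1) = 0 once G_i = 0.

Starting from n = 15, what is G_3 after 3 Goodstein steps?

18752

step 0: 15 = 2^(2 + 1) + 2^2 + 2 + 1; sub 3 for 2: 3^(3 + 1) + 3^3 + 3 + 1; = 112; G_1 = 112−1 = 111
step 1: 111 = 3^(3 + 1) + 3^3 + 3; sub 4 for 3: 4^(4 + 1) + 4^4 + 4; = 1284; G_2 = 1284−1 = 1283
step 2: 1283 = 4^(4 + 1) + 4^4 + 3; sub 5 for 4: 5^(5 + 1) + 5^5 + 3; = 18753; G_3 = 18753−1 = 18752
step 3: 18752 = 5^(5 + 1) + 5^5 + 2; sub 6 for 5: 6^(6 + 1) + 6^6 + 2; = 326594; G_4 = 326594−1 = 326593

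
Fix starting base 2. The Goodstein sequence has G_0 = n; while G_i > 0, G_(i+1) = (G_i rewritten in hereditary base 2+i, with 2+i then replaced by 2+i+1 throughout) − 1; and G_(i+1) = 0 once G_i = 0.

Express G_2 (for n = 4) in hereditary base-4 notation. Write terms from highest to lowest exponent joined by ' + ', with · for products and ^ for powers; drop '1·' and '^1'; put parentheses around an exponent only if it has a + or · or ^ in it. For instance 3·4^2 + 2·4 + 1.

2·4^2 + 2·4 + 1

G_0 = 4. HB_2(4) = 2^2. Bump = 27. G_1 = 26.
G_1 = 26. HB_3(26) = 2·3^2 + 2·3 + 2. Bump = 42. G_2 = 41.
G_2 = 41. HB_4(41) = 2·4^2 + 2·4 + 1. Bump = 61. G_3 = 60.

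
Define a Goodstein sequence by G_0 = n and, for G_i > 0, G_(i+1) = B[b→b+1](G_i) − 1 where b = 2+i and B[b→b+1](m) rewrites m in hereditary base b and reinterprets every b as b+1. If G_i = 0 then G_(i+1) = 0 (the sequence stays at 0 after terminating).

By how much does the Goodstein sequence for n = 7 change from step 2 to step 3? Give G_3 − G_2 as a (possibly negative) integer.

base 2: 7 = 2^2 + 2 + 1; at 3: 3^3 + 3 + 1 = 31; next = 30
base 3: 30 = 3^3 + 3; at 4: 4^4 + 4 = 260; next = 259
base 4: 259 = 4^4 + 3; at 5: 5^5 + 3 = 3128; next = 3127

2868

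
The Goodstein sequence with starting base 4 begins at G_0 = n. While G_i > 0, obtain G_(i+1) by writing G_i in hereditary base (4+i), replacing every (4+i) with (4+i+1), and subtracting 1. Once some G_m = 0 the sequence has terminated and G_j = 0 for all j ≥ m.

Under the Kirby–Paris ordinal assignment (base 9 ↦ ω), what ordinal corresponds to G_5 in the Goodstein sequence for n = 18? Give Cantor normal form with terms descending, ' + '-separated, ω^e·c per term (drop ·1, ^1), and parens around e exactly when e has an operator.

18 —HB4→ 4^2 + 2 —bump→ 5^2 + 2 = 27 —(−1)→ 26
26 —HB5→ 5^2 + 1 —bump→ 6^2 + 1 = 37 —(−1)→ 36
36 —HB6→ 6^2 —bump→ 7^2 = 49 —(−1)→ 48
48 —HB7→ 6·7 + 6 —bump→ 6·8 + 6 = 54 —(−1)→ 53
53 —HB8→ 6·8 + 5 —bump→ 6·9 + 5 = 59 —(−1)→ 58
58 —HB9→ 6·9 + 4 —bump→ 6·10 + 4 = 64 —(−1)→ 63

ω·6 + 4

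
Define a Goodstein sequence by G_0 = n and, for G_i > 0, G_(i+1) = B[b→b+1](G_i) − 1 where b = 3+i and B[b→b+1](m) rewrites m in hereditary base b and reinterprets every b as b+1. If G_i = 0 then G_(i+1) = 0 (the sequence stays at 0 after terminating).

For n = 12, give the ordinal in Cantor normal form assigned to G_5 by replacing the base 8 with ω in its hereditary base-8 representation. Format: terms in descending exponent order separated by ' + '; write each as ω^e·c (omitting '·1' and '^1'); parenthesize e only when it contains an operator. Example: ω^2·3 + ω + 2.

12 —HB3→ 3^2 + 3 —bump→ 4^2 + 4 = 20 —(−1)→ 19
19 —HB4→ 4^2 + 3 —bump→ 5^2 + 3 = 28 —(−1)→ 27
27 —HB5→ 5^2 + 2 —bump→ 6^2 + 2 = 38 —(−1)→ 37
37 —HB6→ 6^2 + 1 —bump→ 7^2 + 1 = 50 —(−1)→ 49
49 —HB7→ 7^2 —bump→ 8^2 = 64 —(−1)→ 63
63 —HB8→ 7·8 + 7 —bump→ 7·9 + 7 = 70 —(−1)→ 69

ω·7 + 7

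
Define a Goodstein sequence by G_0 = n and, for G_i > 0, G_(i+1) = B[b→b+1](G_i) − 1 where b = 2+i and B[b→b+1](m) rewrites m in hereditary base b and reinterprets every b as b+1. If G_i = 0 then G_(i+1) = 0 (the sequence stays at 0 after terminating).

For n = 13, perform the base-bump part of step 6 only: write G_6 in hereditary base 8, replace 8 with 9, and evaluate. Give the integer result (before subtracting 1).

base 2: 13 = 2^(2 + 1) + 2^2 + 1; at 3: 3^(3 + 1) + 3^3 + 1 = 109; next = 108
base 3: 108 = 3^(3 + 1) + 3^3; at 4: 4^(4 + 1) + 4^4 = 1280; next = 1279
base 4: 1279 = 4^(4 + 1) + 3·4^3 + 3·4^2 + 3·4 + 3; at 5: 5^(5 + 1) + 3·5^3 + 3·5^2 + 3·5 + 3 = 16093; next = 16092
base 5: 16092 = 5^(5 + 1) + 3·5^3 + 3·5^2 + 3·5 + 2; at 6: 6^(6 + 1) + 3·6^3 + 3·6^2 + 3·6 + 2 = 280712; next = 280711
base 6: 280711 = 6^(6 + 1) + 3·6^3 + 3·6^2 + 3·6 + 1; at 7: 7^(7 + 1) + 3·7^3 + 3·7^2 + 3·7 + 1 = 5765999; next = 5765998
base 7: 5765998 = 7^(7 + 1) + 3·7^3 + 3·7^2 + 3·7; at 8: 8^(8 + 1) + 3·8^3 + 3·8^2 + 3·8 = 134219480; next = 134219479
base 8: 134219479 = 8^(8 + 1) + 3·8^3 + 3·8^2 + 2·8 + 7; at 9: 9^(9 + 1) + 3·9^3 + 3·9^2 + 2·9 + 7 = 3486786856; next = 3486786855

3486786856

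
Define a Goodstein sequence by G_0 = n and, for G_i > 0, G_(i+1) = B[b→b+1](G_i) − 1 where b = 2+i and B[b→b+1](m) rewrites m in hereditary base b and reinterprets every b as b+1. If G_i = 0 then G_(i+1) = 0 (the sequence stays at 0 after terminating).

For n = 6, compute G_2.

257

step 0: 6 = 2^2 + 2; sub 3 for 2: 3^3 + 3; = 30; G_1 = 30−1 = 29
step 1: 29 = 3^3 + 2; sub 4 for 3: 4^4 + 2; = 258; G_2 = 258−1 = 257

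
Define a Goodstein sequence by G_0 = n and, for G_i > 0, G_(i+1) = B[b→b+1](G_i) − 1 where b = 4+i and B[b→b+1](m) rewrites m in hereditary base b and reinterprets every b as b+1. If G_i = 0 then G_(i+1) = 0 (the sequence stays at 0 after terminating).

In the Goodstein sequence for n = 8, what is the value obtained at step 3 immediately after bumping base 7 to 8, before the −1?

10

8 —HB4→ 2·4 —bump→ 2·5 = 10 —(−1)→ 9
9 —HB5→ 5 + 4 —bump→ 6 + 4 = 10 —(−1)→ 9
9 —HB6→ 6 + 3 —bump→ 7 + 3 = 10 —(−1)→ 9
9 —HB7→ 7 + 2 —bump→ 8 + 2 = 10 —(−1)→ 9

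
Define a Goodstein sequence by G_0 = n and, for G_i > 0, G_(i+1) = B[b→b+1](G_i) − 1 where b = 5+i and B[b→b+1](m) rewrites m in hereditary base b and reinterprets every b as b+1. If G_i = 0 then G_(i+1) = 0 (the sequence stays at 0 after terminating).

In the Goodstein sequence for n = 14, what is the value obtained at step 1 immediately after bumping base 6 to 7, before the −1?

17

base 5: 14 = 2·5 + 4; at 6: 2·6 + 4 = 16; next = 15
base 6: 15 = 2·6 + 3; at 7: 2·7 + 3 = 17; next = 16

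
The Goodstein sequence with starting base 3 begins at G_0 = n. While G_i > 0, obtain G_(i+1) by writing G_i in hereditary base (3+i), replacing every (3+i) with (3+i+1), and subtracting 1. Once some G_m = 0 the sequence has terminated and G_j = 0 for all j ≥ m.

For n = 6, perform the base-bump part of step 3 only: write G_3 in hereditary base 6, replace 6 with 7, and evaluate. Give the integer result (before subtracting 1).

G_0=6  [base 3] 2·3  →[3↦4]→  2·4 = 8  −1 ⇒ G_1=7
G_1=7  [base 4] 4 + 3  →[4↦5]→  5 + 3 = 8  −1 ⇒ G_2=7
G_2=7  [base 5] 5 + 2  →[5↦6]→  6 + 2 = 8  −1 ⇒ G_3=7
G_3=7  [base 6] 6 + 1  →[6↦7]→  7 + 1 = 8  −1 ⇒ G_4=7

8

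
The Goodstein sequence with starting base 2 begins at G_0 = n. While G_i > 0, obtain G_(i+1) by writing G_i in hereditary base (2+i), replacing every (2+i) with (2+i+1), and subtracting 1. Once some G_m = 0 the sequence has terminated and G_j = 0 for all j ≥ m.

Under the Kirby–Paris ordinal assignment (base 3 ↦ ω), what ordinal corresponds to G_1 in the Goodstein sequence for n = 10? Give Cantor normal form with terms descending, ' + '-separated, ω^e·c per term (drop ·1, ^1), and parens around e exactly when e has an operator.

10 —HB2→ 2^(2 + 1) + 2 —bump→ 3^(3 + 1) + 3 = 84 —(−1)→ 83
83 —HB3→ 3^(3 + 1) + 2 —bump→ 4^(4 + 1) + 2 = 1026 —(−1)→ 1025

ω^(ω + 1) + 2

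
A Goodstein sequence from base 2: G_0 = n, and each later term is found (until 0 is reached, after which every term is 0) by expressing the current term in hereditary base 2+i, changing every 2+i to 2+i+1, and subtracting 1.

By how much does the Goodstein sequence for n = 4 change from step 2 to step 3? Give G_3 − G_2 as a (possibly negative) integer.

[0] 4 ≡ 2^2 (base 2). Lift 3: 27. −1: 26.
[1] 26 ≡ 2·3^2 + 2·3 + 2 (base 3). Lift 4: 42. −1: 41.
[2] 41 ≡ 2·4^2 + 2·4 + 1 (base 4). Lift 5: 61. −1: 60.

19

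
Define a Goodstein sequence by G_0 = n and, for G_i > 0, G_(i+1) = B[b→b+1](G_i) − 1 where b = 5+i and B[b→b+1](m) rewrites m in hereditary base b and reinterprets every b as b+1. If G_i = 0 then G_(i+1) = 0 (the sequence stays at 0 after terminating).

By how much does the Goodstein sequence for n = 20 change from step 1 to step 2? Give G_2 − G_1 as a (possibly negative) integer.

2

20 —HB5→ 4·5 —bump→ 4·6 = 24 —(−1)→ 23
23 —HB6→ 3·6 + 5 —bump→ 3·7 + 5 = 26 —(−1)→ 25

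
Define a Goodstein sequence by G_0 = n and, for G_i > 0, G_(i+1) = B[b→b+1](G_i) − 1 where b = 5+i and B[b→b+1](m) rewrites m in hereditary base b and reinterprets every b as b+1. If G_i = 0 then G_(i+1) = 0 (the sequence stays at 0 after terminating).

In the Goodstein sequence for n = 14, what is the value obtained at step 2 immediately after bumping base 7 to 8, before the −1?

G_0=14  [base 5] 2·5 + 4  →[5↦6]→  2·6 + 4 = 16  −1 ⇒ G_1=15
G_1=15  [base 6] 2·6 + 3  →[6↦7]→  2·7 + 3 = 17  −1 ⇒ G_2=16

18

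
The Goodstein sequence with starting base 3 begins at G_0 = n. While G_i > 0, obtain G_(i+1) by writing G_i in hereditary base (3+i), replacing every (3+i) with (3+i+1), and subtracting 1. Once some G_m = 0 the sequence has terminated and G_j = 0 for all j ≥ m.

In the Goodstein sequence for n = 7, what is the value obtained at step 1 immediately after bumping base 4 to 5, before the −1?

(0) 7|_3 = 2·3 + 1 ↦ 2·4 + 1|_4 = 9 ⇒ 8
(1) 8|_4 = 2·4 ↦ 2·5|_5 = 10 ⇒ 9

10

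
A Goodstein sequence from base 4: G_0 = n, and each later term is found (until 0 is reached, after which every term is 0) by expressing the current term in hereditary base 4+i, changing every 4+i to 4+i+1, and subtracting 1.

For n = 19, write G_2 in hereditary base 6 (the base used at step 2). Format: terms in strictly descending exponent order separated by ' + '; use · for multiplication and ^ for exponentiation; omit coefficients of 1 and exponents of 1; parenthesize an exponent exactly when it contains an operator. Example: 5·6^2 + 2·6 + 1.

6^2 + 1

base 4: 19 = 4^2 + 3; at 5: 5^2 + 3 = 28; next = 27
base 5: 27 = 5^2 + 2; at 6: 6^2 + 2 = 38; next = 37
base 6: 37 = 6^2 + 1; at 7: 7^2 + 1 = 50; next = 49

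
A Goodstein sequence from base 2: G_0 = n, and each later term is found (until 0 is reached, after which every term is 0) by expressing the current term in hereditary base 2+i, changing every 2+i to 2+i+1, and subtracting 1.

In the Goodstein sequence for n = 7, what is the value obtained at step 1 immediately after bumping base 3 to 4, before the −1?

G_0 = 7. HB_2(7) = 2^2 + 2 + 1. Bump = 31. G_1 = 30.
G_1 = 30. HB_3(30) = 3^3 + 3. Bump = 260. G_2 = 259.

260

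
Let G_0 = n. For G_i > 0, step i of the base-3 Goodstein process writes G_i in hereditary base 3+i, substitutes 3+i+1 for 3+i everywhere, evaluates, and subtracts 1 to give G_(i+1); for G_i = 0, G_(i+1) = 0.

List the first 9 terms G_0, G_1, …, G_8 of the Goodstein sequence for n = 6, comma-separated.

G_0 = 6. HB_3(6) = 2·3. Bump = 8. G_1 = 7.
G_1 = 7. HB_4(7) = 4 + 3. Bump = 8. G_2 = 7.
G_2 = 7. HB_5(7) = 5 + 2. Bump = 8. G_3 = 7.
G_3 = 7. HB_6(7) = 6 + 1. Bump = 8. G_4 = 7.
G_4 = 7. HB_7(7) = 7. Bump = 8. G_5 = 7.
G_5 = 7. HB_8(7) = 7. Bump = 7. G_6 = 6.
G_6 = 6. HB_9(6) = 6. Bump = 6. G_7 = 5.
G_7 = 5. HB_10(5) = 5. Bump = 5. G_8 = 4.

6, 7, 7, 7, 7, 7, 6, 5, 4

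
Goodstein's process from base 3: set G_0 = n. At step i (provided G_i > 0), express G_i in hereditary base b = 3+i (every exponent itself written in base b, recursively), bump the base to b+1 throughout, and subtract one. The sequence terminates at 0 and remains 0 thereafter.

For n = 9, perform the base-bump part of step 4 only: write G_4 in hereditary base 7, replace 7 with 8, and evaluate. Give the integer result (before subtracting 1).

24

base 3: 9 = 3^2; at 4: 4^2 = 16; next = 15
base 4: 15 = 3·4 + 3; at 5: 3·5 + 3 = 18; next = 17
base 5: 17 = 3·5 + 2; at 6: 3·6 + 2 = 20; next = 19
base 6: 19 = 3·6 + 1; at 7: 3·7 + 1 = 22; next = 21
base 7: 21 = 3·7; at 8: 3·8 = 24; next = 23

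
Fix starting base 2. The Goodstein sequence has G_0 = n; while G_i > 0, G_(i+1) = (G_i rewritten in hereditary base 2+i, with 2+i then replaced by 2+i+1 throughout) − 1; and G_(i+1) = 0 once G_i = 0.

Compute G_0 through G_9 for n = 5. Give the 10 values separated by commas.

5, 27, 255, 467, 775, 1197, 1751, 2454, 3325, 4382

(0) 5|_2 = 2^2 + 1 ↦ 3^3 + 1|_3 = 28 ⇒ 27
(1) 27|_3 = 3^3 ↦ 4^4|_4 = 256 ⇒ 255
(2) 255|_4 = 3·4^3 + 3·4^2 + 3·4 + 3 ↦ 3·5^3 + 3·5^2 + 3·5 + 3|_5 = 468 ⇒ 467
(3) 467|_5 = 3·5^3 + 3·5^2 + 3·5 + 2 ↦ 3·6^3 + 3·6^2 + 3·6 + 2|_6 = 776 ⇒ 775
(4) 775|_6 = 3·6^3 + 3·6^2 + 3·6 + 1 ↦ 3·7^3 + 3·7^2 + 3·7 + 1|_7 = 1198 ⇒ 1197
(5) 1197|_7 = 3·7^3 + 3·7^2 + 3·7 ↦ 3·8^3 + 3·8^2 + 3·8|_8 = 1752 ⇒ 1751
(6) 1751|_8 = 3·8^3 + 3·8^2 + 2·8 + 7 ↦ 3·9^3 + 3·9^2 + 2·9 + 7|_9 = 2455 ⇒ 2454
(7) 2454|_9 = 3·9^3 + 3·9^2 + 2·9 + 6 ↦ 3·10^3 + 3·10^2 + 2·10 + 6|_10 = 3326 ⇒ 3325
(8) 3325|_10 = 3·10^3 + 3·10^2 + 2·10 + 5 ↦ 3·11^3 + 3·11^2 + 2·11 + 5|_11 = 4383 ⇒ 4382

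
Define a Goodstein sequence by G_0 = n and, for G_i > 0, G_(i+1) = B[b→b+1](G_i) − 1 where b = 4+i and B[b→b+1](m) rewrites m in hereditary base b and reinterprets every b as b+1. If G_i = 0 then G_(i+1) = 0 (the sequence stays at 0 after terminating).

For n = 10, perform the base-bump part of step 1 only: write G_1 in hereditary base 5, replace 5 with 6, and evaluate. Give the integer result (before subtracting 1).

base 4: 10 = 2·4 + 2; at 5: 2·5 + 2 = 12; next = 11
base 5: 11 = 2·5 + 1; at 6: 2·6 + 1 = 13; next = 12

13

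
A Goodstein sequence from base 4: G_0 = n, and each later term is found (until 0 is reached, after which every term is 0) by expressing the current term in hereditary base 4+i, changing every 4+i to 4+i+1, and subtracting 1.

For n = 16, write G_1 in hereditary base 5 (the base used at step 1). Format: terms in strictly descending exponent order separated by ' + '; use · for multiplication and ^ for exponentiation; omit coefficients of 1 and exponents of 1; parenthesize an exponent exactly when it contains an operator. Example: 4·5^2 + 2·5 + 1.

4·5 + 4

step 0: 16 = 4^2; sub 5 for 4: 5^2; = 25; G_1 = 25−1 = 24
step 1: 24 = 4·5 + 4; sub 6 for 5: 4·6 + 4; = 28; G_2 = 28−1 = 27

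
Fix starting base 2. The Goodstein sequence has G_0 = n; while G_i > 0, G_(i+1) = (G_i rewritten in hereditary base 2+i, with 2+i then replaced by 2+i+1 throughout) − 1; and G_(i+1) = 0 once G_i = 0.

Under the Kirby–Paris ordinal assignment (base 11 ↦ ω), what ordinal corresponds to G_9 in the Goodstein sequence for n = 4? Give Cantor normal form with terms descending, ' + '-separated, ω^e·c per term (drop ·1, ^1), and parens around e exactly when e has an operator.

4 —HB2→ 2^2 —bump→ 3^3 = 27 —(−1)→ 26
26 —HB3→ 2·3^2 + 2·3 + 2 —bump→ 2·4^2 + 2·4 + 2 = 42 —(−1)→ 41
41 —HB4→ 2·4^2 + 2·4 + 1 —bump→ 2·5^2 + 2·5 + 1 = 61 —(−1)→ 60
60 —HB5→ 2·5^2 + 2·5 —bump→ 2·6^2 + 2·6 = 84 —(−1)→ 83
83 —HB6→ 2·6^2 + 6 + 5 —bump→ 2·7^2 + 7 + 5 = 110 —(−1)→ 109
109 —HB7→ 2·7^2 + 7 + 4 —bump→ 2·8^2 + 8 + 4 = 140 —(−1)→ 139
139 —HB8→ 2·8^2 + 8 + 3 —bump→ 2·9^2 + 9 + 3 = 174 —(−1)→ 173
173 —HB9→ 2·9^2 + 9 + 2 —bump→ 2·10^2 + 10 + 2 = 212 —(−1)→ 211
211 —HB10→ 2·10^2 + 10 + 1 —bump→ 2·11^2 + 11 + 1 = 254 —(−1)→ 253

ω^2·2 + ω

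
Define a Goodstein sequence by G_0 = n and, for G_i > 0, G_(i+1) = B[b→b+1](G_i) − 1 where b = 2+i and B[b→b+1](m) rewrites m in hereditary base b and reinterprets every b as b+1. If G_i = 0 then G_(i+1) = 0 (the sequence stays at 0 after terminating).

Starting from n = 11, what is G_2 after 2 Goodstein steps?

step 0: 11 = 2^(2 + 1) + 2 + 1; sub 3 for 2: 3^(3 + 1) + 3 + 1; = 85; G_1 = 85−1 = 84
step 1: 84 = 3^(3 + 1) + 3; sub 4 for 3: 4^(4 + 1) + 4; = 1028; G_2 = 1028−1 = 1027
step 2: 1027 = 4^(4 + 1) + 3; sub 5 for 4: 5^(5 + 1) + 3; = 15628; G_3 = 15628−1 = 15627

1027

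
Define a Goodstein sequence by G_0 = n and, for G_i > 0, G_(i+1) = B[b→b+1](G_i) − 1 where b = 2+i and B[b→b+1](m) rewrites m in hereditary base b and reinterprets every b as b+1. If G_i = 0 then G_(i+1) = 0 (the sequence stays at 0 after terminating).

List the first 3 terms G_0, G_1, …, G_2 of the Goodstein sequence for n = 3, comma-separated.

3, 3, 3

[0] 3 ≡ 2 + 1 (base 2). Lift 3: 4. −1: 3.
[1] 3 ≡ 3 (base 3). Lift 4: 4. −1: 3.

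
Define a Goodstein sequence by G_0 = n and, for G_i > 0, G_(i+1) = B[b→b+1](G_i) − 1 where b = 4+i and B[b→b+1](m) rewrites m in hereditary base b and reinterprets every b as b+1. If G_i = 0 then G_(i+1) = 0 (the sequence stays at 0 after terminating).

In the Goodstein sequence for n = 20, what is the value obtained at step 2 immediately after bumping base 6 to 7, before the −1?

(0) 20|_4 = 4^2 + 4 ↦ 5^2 + 5|_5 = 30 ⇒ 29
(1) 29|_5 = 5^2 + 4 ↦ 6^2 + 4|_6 = 40 ⇒ 39
(2) 39|_6 = 6^2 + 3 ↦ 7^2 + 3|_7 = 52 ⇒ 51

52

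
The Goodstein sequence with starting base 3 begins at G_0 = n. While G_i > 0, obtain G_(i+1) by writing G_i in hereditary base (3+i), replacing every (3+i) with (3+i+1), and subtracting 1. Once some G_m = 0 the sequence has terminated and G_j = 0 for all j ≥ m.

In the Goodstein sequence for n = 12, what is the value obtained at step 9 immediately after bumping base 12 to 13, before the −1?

G_0=12  [base 3] 3^2 + 3  →[3↦4]→  4^2 + 4 = 20  −1 ⇒ G_1=19
G_1=19  [base 4] 4^2 + 3  →[4↦5]→  5^2 + 3 = 28  −1 ⇒ G_2=27
G_2=27  [base 5] 5^2 + 2  →[5↦6]→  6^2 + 2 = 38  −1 ⇒ G_3=37
G_3=37  [base 6] 6^2 + 1  →[6↦7]→  7^2 + 1 = 50  −1 ⇒ G_4=49
G_4=49  [base 7] 7^2  →[7↦8]→  8^2 = 64  −1 ⇒ G_5=63
G_5=63  [base 8] 7·8 + 7  →[8↦9]→  7·9 + 7 = 70  −1 ⇒ G_6=69
G_6=69  [base 9] 7·9 + 6  →[9↦10]→  7·10 + 6 = 76  −1 ⇒ G_7=75
G_7=75  [base 10] 7·10 + 5  →[10↦11]→  7·11 + 5 = 82  −1 ⇒ G_8=81
G_8=81  [base 11] 7·11 + 4  →[11↦12]→  7·12 + 4 = 88  −1 ⇒ G_9=87

94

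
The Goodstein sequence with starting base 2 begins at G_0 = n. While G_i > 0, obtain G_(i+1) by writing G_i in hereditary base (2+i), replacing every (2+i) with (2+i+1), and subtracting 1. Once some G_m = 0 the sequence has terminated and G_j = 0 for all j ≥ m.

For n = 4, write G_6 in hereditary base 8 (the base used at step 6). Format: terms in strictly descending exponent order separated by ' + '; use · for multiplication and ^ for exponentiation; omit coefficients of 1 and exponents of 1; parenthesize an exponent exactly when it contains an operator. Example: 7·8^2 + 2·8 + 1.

2·8^2 + 8 + 3

4 —HB2→ 2^2 —bump→ 3^3 = 27 —(−1)→ 26
26 —HB3→ 2·3^2 + 2·3 + 2 —bump→ 2·4^2 + 2·4 + 2 = 42 —(−1)→ 41
41 —HB4→ 2·4^2 + 2·4 + 1 —bump→ 2·5^2 + 2·5 + 1 = 61 —(−1)→ 60
60 —HB5→ 2·5^2 + 2·5 —bump→ 2·6^2 + 2·6 = 84 —(−1)→ 83
83 —HB6→ 2·6^2 + 6 + 5 —bump→ 2·7^2 + 7 + 5 = 110 —(−1)→ 109
109 —HB7→ 2·7^2 + 7 + 4 —bump→ 2·8^2 + 8 + 4 = 140 —(−1)→ 139
139 —HB8→ 2·8^2 + 8 + 3 —bump→ 2·9^2 + 9 + 3 = 174 —(−1)→ 173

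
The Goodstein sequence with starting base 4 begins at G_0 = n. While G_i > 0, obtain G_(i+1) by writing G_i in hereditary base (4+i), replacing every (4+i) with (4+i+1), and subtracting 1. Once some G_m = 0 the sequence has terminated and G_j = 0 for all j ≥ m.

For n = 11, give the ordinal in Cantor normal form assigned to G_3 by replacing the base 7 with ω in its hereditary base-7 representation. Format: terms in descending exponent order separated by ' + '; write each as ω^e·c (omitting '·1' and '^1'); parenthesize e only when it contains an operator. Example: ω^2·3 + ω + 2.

i=0: 11 = 2·4 + 3 (b=4); 4→5: 2·5 + 3 = 13; 13−1 = 12
i=1: 12 = 2·5 + 2 (b=5); 5→6: 2·6 + 2 = 14; 14−1 = 13
i=2: 13 = 2·6 + 1 (b=6); 6→7: 2·7 + 1 = 15; 15−1 = 14
i=3: 14 = 2·7 (b=7); 7→8: 2·8 = 16; 16−1 = 15

ω·2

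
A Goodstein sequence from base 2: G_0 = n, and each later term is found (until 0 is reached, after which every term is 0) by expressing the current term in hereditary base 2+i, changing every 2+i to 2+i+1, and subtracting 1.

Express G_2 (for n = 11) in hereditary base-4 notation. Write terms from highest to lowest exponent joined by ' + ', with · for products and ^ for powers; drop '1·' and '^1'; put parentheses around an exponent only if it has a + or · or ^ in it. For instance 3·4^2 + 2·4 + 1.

11 —HB2→ 2^(2 + 1) + 2 + 1 —bump→ 3^(3 + 1) + 3 + 1 = 85 —(−1)→ 84
84 —HB3→ 3^(3 + 1) + 3 —bump→ 4^(4 + 1) + 4 = 1028 —(−1)→ 1027
1027 —HB4→ 4^(4 + 1) + 3 —bump→ 5^(5 + 1) + 3 = 15628 —(−1)→ 15627

4^(4 + 1) + 3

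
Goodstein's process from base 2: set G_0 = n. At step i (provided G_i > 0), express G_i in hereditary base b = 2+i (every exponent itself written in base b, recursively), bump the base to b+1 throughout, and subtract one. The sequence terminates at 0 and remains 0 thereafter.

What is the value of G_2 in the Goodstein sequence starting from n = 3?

3

[0] 3 ≡ 2 + 1 (base 2). Lift 3: 4. −1: 3.
[1] 3 ≡ 3 (base 3). Lift 4: 4. −1: 3.
[2] 3 ≡ 3 (base 4). Lift 5: 3. −1: 2.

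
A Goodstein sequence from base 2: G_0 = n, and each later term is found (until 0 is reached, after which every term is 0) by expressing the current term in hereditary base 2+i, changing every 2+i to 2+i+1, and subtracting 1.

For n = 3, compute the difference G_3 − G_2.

G_0=3  [base 2] 2 + 1  →[2↦3]→  3 + 1 = 4  −1 ⇒ G_1=3
G_1=3  [base 3] 3  →[3↦4]→  4 = 4  −1 ⇒ G_2=3
G_2=3  [base 4] 3  →[4↦5]→  3 = 3  −1 ⇒ G_3=2

-1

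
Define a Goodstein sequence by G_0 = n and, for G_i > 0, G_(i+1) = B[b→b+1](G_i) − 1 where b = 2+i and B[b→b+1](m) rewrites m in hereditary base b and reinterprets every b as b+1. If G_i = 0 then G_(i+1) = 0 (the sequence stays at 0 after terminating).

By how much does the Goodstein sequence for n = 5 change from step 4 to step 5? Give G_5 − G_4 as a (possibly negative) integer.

base 2: 5 = 2^2 + 1; at 3: 3^3 + 1 = 28; next = 27
base 3: 27 = 3^3; at 4: 4^4 = 256; next = 255
base 4: 255 = 3·4^3 + 3·4^2 + 3·4 + 3; at 5: 3·5^3 + 3·5^2 + 3·5 + 3 = 468; next = 467
base 5: 467 = 3·5^3 + 3·5^2 + 3·5 + 2; at 6: 3·6^3 + 3·6^2 + 3·6 + 2 = 776; next = 775
base 6: 775 = 3·6^3 + 3·6^2 + 3·6 + 1; at 7: 3·7^3 + 3·7^2 + 3·7 + 1 = 1198; next = 1197

422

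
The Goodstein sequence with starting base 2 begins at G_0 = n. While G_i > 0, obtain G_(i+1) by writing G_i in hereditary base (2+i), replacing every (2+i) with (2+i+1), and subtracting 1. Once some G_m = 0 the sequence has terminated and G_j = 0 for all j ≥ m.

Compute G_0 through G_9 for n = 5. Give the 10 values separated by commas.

5, 27, 255, 467, 775, 1197, 1751, 2454, 3325, 4382

G_0=5  [base 2] 2^2 + 1  →[2↦3]→  3^3 + 1 = 28  −1 ⇒ G_1=27
G_1=27  [base 3] 3^3  →[3↦4]→  4^4 = 256  −1 ⇒ G_2=255
G_2=255  [base 4] 3·4^3 + 3·4^2 + 3·4 + 3  →[4↦5]→  3·5^3 + 3·5^2 + 3·5 + 3 = 468  −1 ⇒ G_3=467
G_3=467  [base 5] 3·5^3 + 3·5^2 + 3·5 + 2  →[5↦6]→  3·6^3 + 3·6^2 + 3·6 + 2 = 776  −1 ⇒ G_4=775
G_4=775  [base 6] 3·6^3 + 3·6^2 + 3·6 + 1  →[6↦7]→  3·7^3 + 3·7^2 + 3·7 + 1 = 1198  −1 ⇒ G_5=1197
G_5=1197  [base 7] 3·7^3 + 3·7^2 + 3·7  →[7↦8]→  3·8^3 + 3·8^2 + 3·8 = 1752  −1 ⇒ G_6=1751
G_6=1751  [base 8] 3·8^3 + 3·8^2 + 2·8 + 7  →[8↦9]→  3·9^3 + 3·9^2 + 2·9 + 7 = 2455  −1 ⇒ G_7=2454
G_7=2454  [base 9] 3·9^3 + 3·9^2 + 2·9 + 6  →[9↦10]→  3·10^3 + 3·10^2 + 2·10 + 6 = 3326  −1 ⇒ G_8=3325
G_8=3325  [base 10] 3·10^3 + 3·10^2 + 2·10 + 5  →[10↦11]→  3·11^3 + 3·11^2 + 2·11 + 5 = 4383  −1 ⇒ G_9=4382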